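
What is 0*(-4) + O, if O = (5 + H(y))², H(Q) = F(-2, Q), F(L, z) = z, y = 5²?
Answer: 900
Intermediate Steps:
y = 25
H(Q) = Q
O = 900 (O = (5 + 25)² = 30² = 900)
0*(-4) + O = 0*(-4) + 900 = 0 + 900 = 900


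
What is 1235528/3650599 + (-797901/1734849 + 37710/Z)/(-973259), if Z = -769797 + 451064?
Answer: 221640559935375458567987/654877417661030808184899 ≈ 0.33845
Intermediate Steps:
Z = -318733
1235528/3650599 + (-797901/1734849 + 37710/Z)/(-973259) = 1235528/3650599 + (-797901/1734849 + 37710/(-318733))/(-973259) = 1235528*(1/3650599) + (-797901*1/1734849 + 37710*(-1/318733))*(-1/973259) = 1235528/3650599 + (-265967/578283 - 37710/318733)*(-1/973259) = 1235528/3650599 - 106579511741/184317875439*(-1/973259) = 1235528/3650599 + 106579511741/179389031131885701 = 221640559935375458567987/654877417661030808184899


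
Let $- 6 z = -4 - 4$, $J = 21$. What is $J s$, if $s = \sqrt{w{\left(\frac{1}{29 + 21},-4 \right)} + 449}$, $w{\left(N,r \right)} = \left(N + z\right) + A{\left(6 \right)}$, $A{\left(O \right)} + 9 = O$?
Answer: $\frac{7 \sqrt{402618}}{10} \approx 444.17$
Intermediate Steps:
$A{\left(O \right)} = -9 + O$
$z = \frac{4}{3}$ ($z = - \frac{-4 - 4}{6} = \left(- \frac{1}{6}\right) \left(-8\right) = \frac{4}{3} \approx 1.3333$)
$w{\left(N,r \right)} = - \frac{5}{3} + N$ ($w{\left(N,r \right)} = \left(N + \frac{4}{3}\right) + \left(-9 + 6\right) = \left(\frac{4}{3} + N\right) - 3 = - \frac{5}{3} + N$)
$s = \frac{\sqrt{402618}}{30}$ ($s = \sqrt{\left(- \frac{5}{3} + \frac{1}{29 + 21}\right) + 449} = \sqrt{\left(- \frac{5}{3} + \frac{1}{50}\right) + 449} = \sqrt{- \frac{247}{150} + 449} = \sqrt{\frac{67103}{150}} = \frac{\sqrt{402618}}{30} \approx 21.151$)
$J s = 21 \frac{\sqrt{402618}}{30} = \frac{7 \sqrt{402618}}{10}$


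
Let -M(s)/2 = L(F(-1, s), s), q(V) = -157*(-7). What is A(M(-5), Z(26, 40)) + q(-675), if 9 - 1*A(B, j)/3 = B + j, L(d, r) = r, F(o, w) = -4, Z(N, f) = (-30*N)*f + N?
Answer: 94618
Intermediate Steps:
Z(N, f) = N - 30*N*f (Z(N, f) = -30*N*f + N = N - 30*N*f)
q(V) = 1099
M(s) = -2*s
A(B, j) = 27 - 3*B - 3*j (A(B, j) = 27 - 3*(B + j) = 27 + (-3*B - 3*j) = 27 - 3*B - 3*j)
A(M(-5), Z(26, 40)) + q(-675) = (27 - (-6)*(-5) - 78*(1 - 30*40)) + 1099 = (27 - 3*10 - 78*(1 - 1200)) + 1099 = (27 - 30 - 78*(-1199)) + 1099 = (27 - 30 - 3*(-31174)) + 1099 = (27 - 30 + 93522) + 1099 = 93519 + 1099 = 94618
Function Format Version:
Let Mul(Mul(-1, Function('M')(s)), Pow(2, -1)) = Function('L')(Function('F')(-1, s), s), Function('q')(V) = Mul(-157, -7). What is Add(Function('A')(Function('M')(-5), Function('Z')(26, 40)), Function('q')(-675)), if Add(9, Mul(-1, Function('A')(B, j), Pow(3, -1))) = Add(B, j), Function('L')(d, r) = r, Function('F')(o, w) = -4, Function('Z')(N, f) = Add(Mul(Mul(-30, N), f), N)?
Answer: 94618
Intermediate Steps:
Function('Z')(N, f) = Add(N, Mul(-30, N, f)) (Function('Z')(N, f) = Add(Mul(-30, N, f), N) = Add(N, Mul(-30, N, f)))
Function('q')(V) = 1099
Function('M')(s) = Mul(-2, s)
Function('A')(B, j) = Add(27, Mul(-3, B), Mul(-3, j)) (Function('A')(B, j) = Add(27, Mul(-3, Add(B, j))) = Add(27, Add(Mul(-3, B), Mul(-3, j))) = Add(27, Mul(-3, B), Mul(-3, j)))
Add(Function('A')(Function('M')(-5), Function('Z')(26, 40)), Function('q')(-675)) = Add(Add(27, Mul(-3, Mul(-2, -5)), Mul(-3, Mul(26, Add(1, Mul(-30, 40))))), 1099) = Add(Add(27, Mul(-3, 10), Mul(-3, Mul(26, Add(1, -1200)))), 1099) = Add(Add(27, -30, Mul(-3, Mul(26, -1199))), 1099) = Add(Add(27, -30, Mul(-3, -31174)), 1099) = Add(Add(27, -30, 93522), 1099) = Add(93519, 1099) = 94618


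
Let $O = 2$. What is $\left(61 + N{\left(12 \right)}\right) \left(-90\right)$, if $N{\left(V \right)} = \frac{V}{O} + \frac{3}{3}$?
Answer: $-6120$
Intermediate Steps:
$N{\left(V \right)} = 1 + \frac{V}{2}$ ($N{\left(V \right)} = \frac{V}{2} + \frac{3}{3} = V \frac{1}{2} + 3 \cdot \frac{1}{3} = \frac{V}{2} + 1 = 1 + \frac{V}{2}$)
$\left(61 + N{\left(12 \right)}\right) \left(-90\right) = \left(61 + \left(1 + \frac{1}{2} \cdot 12\right)\right) \left(-90\right) = \left(61 + \left(1 + 6\right)\right) \left(-90\right) = \left(61 + 7\right) \left(-90\right) = 68 \left(-90\right) = -6120$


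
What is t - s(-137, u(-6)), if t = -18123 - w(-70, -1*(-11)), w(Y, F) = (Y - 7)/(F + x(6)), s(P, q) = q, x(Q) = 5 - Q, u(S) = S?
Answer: -181093/10 ≈ -18109.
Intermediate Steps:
w(Y, F) = (-7 + Y)/(-1 + F) (w(Y, F) = (Y - 7)/(F + (5 - 1*6)) = (-7 + Y)/(F + (5 - 6)) = (-7 + Y)/(F - 1) = (-7 + Y)/(-1 + F))
t = -181153/10 (t = -18123 - (-7 - 70)/(-1 - 1*(-11)) = -18123 - (-77)/(-1 + 11) = -18123 - (-77)/10 = -18123 - 1*(-77/10) = -18123 + 77/10 = -181153/10 ≈ -18115.)
t - s(-137, u(-6)) = -181153/10 - 1*(-6) = -181153/10 + 6 = -181093/10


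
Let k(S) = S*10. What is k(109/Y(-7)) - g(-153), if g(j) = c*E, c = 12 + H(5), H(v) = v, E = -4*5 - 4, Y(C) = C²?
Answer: 21082/49 ≈ 430.25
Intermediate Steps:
E = -24 (E = -20 - 4 = -24)
c = 17 (c = 12 + 5 = 17)
k(S) = 10*S
g(j) = -408 (g(j) = 17*(-24) = -408)
k(109/Y(-7)) - g(-153) = 10*(109/((-7)²)) - 1*(-408) = 10*(109/49) + 408 = 1090/49 + 408 = 21082/49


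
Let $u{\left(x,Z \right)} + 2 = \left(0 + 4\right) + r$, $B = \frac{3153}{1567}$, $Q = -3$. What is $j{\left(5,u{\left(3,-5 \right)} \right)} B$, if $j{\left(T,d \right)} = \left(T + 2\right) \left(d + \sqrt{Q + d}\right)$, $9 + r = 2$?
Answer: $- \frac{110355}{1567} + \frac{44142 i \sqrt{2}}{1567} \approx -70.424 + 39.838 i$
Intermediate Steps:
$r = -7$ ($r = -9 + 2 = -7$)
$B = \frac{3153}{1567}$ ($B = 3153 \cdot \frac{1}{1567} = \frac{3153}{1567} \approx 2.0121$)
$u{\left(x,Z \right)} = -5$ ($u{\left(x,Z \right)} = -2 + \left(\left(0 + 4\right) - 7\right) = -2 + \left(4 - 7\right) = -2 - 3 = -5$)
$j{\left(T,d \right)} = \left(2 + T\right) \left(d + \sqrt{-3 + d}\right)$ ($j{\left(T,d \right)} = \left(T + 2\right) \left(d + \sqrt{-3 + d}\right) = \left(2 + T\right) \left(d + \sqrt{-3 + d}\right)$)
$j{\left(5,u{\left(3,-5 \right)} \right)} B = \left(2 \left(-5\right) + 2 \sqrt{-3 - 5} + 5 \left(-5\right) + 5 \sqrt{-3 - 5}\right) \frac{3153}{1567} = \left(-10 + 2 \sqrt{-8} - 25 + 5 \sqrt{-8}\right) \frac{3153}{1567} = \left(-10 + 2 \cdot 2 i \sqrt{2} - 25 + 5 \cdot 2 i \sqrt{2}\right) \frac{3153}{1567} = \left(-10 + 4 i \sqrt{2} - 25 + 10 i \sqrt{2}\right) \frac{3153}{1567} = \left(-35 + 14 i \sqrt{2}\right) \frac{3153}{1567} = - \frac{110355}{1567} + \frac{44142 i \sqrt{2}}{1567}$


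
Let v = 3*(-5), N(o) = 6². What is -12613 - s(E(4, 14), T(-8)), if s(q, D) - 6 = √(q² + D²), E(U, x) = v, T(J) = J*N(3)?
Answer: -12619 - 3*√9241 ≈ -12907.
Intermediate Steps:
N(o) = 36
v = -15
T(J) = 36*J (T(J) = J*36 = 36*J)
E(U, x) = -15
s(q, D) = 6 + √(D² + q²) (s(q, D) = 6 + √(q² + D²) = 6 + √(D² + q²))
-12613 - s(E(4, 14), T(-8)) = -12613 - (6 + √((36*(-8))² + (-15)²)) = -12613 - (6 + √((-288)² + 225)) = -12613 - (6 + √(82944 + 225)) = -12613 - (6 + √83169) = -12613 - (6 + 3*√9241) = -12613 + (-6 - 3*√9241) = -12619 - 3*√9241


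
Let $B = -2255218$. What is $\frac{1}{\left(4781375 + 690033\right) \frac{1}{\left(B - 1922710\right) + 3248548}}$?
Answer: $- \frac{232345}{1367852} \approx -0.16986$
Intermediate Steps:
$\frac{1}{\left(4781375 + 690033\right) \frac{1}{\left(B - 1922710\right) + 3248548}} = \frac{1}{\left(4781375 + 690033\right) \frac{1}{\left(-2255218 - 1922710\right) + 3248548}} = \frac{1}{5471408 \frac{1}{-4177928 + 3248548}} = \frac{1}{5471408 \frac{1}{-929380}} = \frac{1}{5471408 \left(- \frac{1}{929380}\right)} = \frac{1}{- \frac{1367852}{232345}} = - \frac{232345}{1367852}$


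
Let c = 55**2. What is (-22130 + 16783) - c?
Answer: -8372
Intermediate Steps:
c = 3025
(-22130 + 16783) - c = (-22130 + 16783) - 1*3025 = -5347 - 3025 = -8372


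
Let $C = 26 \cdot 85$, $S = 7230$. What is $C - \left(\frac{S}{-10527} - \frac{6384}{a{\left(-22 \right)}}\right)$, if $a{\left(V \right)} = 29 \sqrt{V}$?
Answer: $\frac{7757300}{3509} - \frac{3192 i \sqrt{22}}{319} \approx 2210.7 - 46.934 i$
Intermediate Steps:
$C = 2210$
$C - \left(\frac{S}{-10527} - \frac{6384}{a{\left(-22 \right)}}\right) = 2210 - \left(\frac{7230}{-10527} - \frac{6384}{29 \sqrt{-22}}\right) = 2210 - \left(7230 \left(- \frac{1}{10527}\right) - \frac{6384}{29 i \sqrt{22}}\right) = 2210 - \left(- \frac{2410}{3509} - \frac{6384}{29 i \sqrt{22}}\right) = 2210 - \left(- \frac{2410}{3509} - 6384 \left(- \frac{i \sqrt{22}}{638}\right)\right) = 2210 - \left(- \frac{2410}{3509} + \frac{3192 i \sqrt{22}}{319}\right) = 2210 + \left(\frac{2410}{3509} - \frac{3192 i \sqrt{22}}{319}\right) = \frac{7757300}{3509} - \frac{3192 i \sqrt{22}}{319}$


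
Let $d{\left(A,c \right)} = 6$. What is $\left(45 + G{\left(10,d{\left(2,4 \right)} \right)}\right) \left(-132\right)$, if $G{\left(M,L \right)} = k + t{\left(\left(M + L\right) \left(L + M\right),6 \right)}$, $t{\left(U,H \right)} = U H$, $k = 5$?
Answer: $-209352$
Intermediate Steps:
$t{\left(U,H \right)} = H U$
$G{\left(M,L \right)} = 5 + 6 \left(L + M\right)^{2}$ ($G{\left(M,L \right)} = 5 + 6 \left(M + L\right) \left(L + M\right) = 5 + 6 \left(L + M\right) \left(L + M\right) = 5 + 6 \left(L + M\right)^{2}$)
$\left(45 + G{\left(10,d{\left(2,4 \right)} \right)}\right) \left(-132\right) = \left(45 + \left(5 + 6 \cdot 6^{2} + 6 \cdot 10^{2} + 12 \cdot 6 \cdot 10\right)\right) \left(-132\right) = \left(45 + \left(5 + 6 \cdot 36 + 6 \cdot 100 + 720\right)\right) \left(-132\right) = \left(45 + \left(5 + 216 + 600 + 720\right)\right) \left(-132\right) = \left(45 + 1541\right) \left(-132\right) = 1586 \left(-132\right) = -209352$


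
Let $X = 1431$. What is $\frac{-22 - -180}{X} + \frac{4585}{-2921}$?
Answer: $- \frac{6099617}{4179951} \approx -1.4593$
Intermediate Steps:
$\frac{-22 - -180}{X} + \frac{4585}{-2921} = \frac{-22 - -180}{1431} + \frac{4585}{-2921} = \left(-22 + 180\right) \frac{1}{1431} + 4585 \left(- \frac{1}{2921}\right) = 158 \cdot \frac{1}{1431} - \frac{4585}{2921} = \frac{158}{1431} - \frac{4585}{2921} = - \frac{6099617}{4179951}$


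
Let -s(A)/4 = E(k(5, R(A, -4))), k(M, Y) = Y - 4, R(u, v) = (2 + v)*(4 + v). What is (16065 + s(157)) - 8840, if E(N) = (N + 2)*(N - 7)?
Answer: 7137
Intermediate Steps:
k(M, Y) = -4 + Y
E(N) = (-7 + N)*(2 + N) (E(N) = (2 + N)*(-7 + N) = (-7 + N)*(2 + N))
s(A) = -88 (s(A) = -4*(-14 + (-4 + (8 + (-4)**2 + 6*(-4)))**2 - 5*(-4 + (8 + (-4)**2 + 6*(-4)))) = -4*(-14 + (-4 + (8 + 16 - 24))**2 - 5*(-4 + (8 + 16 - 24))) = -4*(-14 + (-4 + 0)**2 - 5*(-4 + 0)) = -4*(-14 + (-4)**2 - 5*(-4)) = -4*(-14 + 16 + 20) = -4*22 = -88)
(16065 + s(157)) - 8840 = (16065 - 88) - 8840 = 15977 - 8840 = 7137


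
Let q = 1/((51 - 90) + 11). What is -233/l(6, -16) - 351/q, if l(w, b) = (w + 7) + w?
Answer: 186499/19 ≈ 9815.7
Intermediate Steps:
l(w, b) = 7 + 2*w (l(w, b) = (7 + w) + w = 7 + 2*w)
q = -1/28 (q = 1/(-39 + 11) = 1/(-28) = -1/28 ≈ -0.035714)
-233/l(6, -16) - 351/q = -233/(7 + 2*6) - 351/(-1/28) = -233/(7 + 12) - 351*(-28) = -233/19 + 9828 = 186499/19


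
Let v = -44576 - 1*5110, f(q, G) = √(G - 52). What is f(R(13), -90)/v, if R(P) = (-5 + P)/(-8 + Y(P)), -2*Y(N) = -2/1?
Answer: -I*√142/49686 ≈ -0.00023983*I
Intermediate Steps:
Y(N) = 1 (Y(N) = -(-1)/1 = -(-1) = -½*(-2) = 1)
R(P) = 5/7 - P/7 (R(P) = (-5 + P)/(-8 + 1) = (-5 + P)/(-7) = (-5 + P)*(-⅐) = 5/7 - P/7)
f(q, G) = √(-52 + G)
v = -49686 (v = -44576 - 5110 = -49686)
f(R(13), -90)/v = √(-52 - 90)/(-49686) = √(-142)*(-1/49686) = (I*√142)*(-1/49686) = -I*√142/49686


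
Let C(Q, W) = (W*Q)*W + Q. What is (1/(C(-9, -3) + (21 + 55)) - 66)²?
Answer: 855625/196 ≈ 4365.4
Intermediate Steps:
C(Q, W) = Q + Q*W² (C(Q, W) = (Q*W)*W + Q = Q*W² + Q = Q + Q*W²)
(1/(C(-9, -3) + (21 + 55)) - 66)² = (1/(-9*(1 + (-3)²) + (21 + 55)) - 66)² = (1/(-9*(1 + 9) + 76) - 66)² = (1/(-9*10 + 76) - 66)² = (1/(-90 + 76) - 66)² = (1/(-14) - 66)² = (-1/14 - 66)² = (-925/14)² = 855625/196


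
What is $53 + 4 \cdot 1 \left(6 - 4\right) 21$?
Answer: $221$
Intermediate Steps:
$53 + 4 \cdot 1 \left(6 - 4\right) 21 = 53 + 4 \left(6 - 4\right) 21 = 53 + 4 \cdot 2 \cdot 21 = 53 + 8 \cdot 21 = 53 + 168 = 221$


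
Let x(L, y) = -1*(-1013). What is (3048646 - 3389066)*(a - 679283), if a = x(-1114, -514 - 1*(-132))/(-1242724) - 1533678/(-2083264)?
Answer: 18708301467582857962505/80903817848 ≈ 2.3124e+11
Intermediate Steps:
x(L, y) = 1013
a = 237978514055/323615271392 (a = 1013/(-1242724) - 1533678/(-2083264) = 1013*(-1/1242724) - 1533678*(-1/2083264) = -1013/1242724 + 766839/1041632 = 237978514055/323615271392 ≈ 0.73537)
(3048646 - 3389066)*(a - 679283) = (3048646 - 3389066)*(237978514055/323615271392 - 679283) = -340420*(-219826114418457881/323615271392) = 18708301467582857962505/80903817848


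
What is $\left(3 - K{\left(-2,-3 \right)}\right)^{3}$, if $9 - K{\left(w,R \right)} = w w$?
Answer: $-8$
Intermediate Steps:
$K{\left(w,R \right)} = 9 - w^{2}$ ($K{\left(w,R \right)} = 9 - w w = 9 - w^{2}$)
$\left(3 - K{\left(-2,-3 \right)}\right)^{3} = \left(3 - \left(9 - \left(-2\right)^{2}\right)\right)^{3} = \left(3 - \left(9 - 4\right)\right)^{3} = \left(3 - 5\right)^{3} = \left(-2\right)^{3} = -8$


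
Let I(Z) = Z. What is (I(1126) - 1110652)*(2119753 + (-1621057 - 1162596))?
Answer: 736614311400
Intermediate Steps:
(I(1126) - 1110652)*(2119753 + (-1621057 - 1162596)) = (1126 - 1110652)*(2119753 + (-1621057 - 1162596)) = -1109526*(2119753 - 2783653) = -1109526*(-663900) = 736614311400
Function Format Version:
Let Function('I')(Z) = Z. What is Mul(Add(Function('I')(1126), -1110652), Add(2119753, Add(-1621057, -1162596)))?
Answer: 736614311400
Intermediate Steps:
Mul(Add(Function('I')(1126), -1110652), Add(2119753, Add(-1621057, -1162596))) = Mul(Add(1126, -1110652), Add(2119753, Add(-1621057, -1162596))) = Mul(-1109526, Add(2119753, -2783653)) = Mul(-1109526, -663900) = 736614311400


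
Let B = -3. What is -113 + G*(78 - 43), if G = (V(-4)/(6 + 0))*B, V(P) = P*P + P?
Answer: -323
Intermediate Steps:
V(P) = P + P**2 (V(P) = P**2 + P = P + P**2)
G = -6 (G = ((-4*(1 - 4))/(6 + 0))*(-3) = (-4*(-3)/6)*(-3) = (12*(1/6))*(-3) = 2*(-3) = -6)
-113 + G*(78 - 43) = -113 - 6*(78 - 43) = -113 - 6*35 = -113 - 210 = -323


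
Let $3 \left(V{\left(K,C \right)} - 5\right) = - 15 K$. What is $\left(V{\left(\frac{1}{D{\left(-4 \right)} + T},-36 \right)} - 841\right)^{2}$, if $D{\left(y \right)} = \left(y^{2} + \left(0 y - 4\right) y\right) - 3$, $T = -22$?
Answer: $\frac{34304449}{49} \approx 7.0009 \cdot 10^{5}$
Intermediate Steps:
$D{\left(y \right)} = -3 + y^{2} - 4 y$ ($D{\left(y \right)} = \left(y^{2} + \left(0 - 4\right) y\right) - 3 = \left(y^{2} - 4 y\right) - 3 = -3 + y^{2} - 4 y$)
$V{\left(K,C \right)} = 5 - 5 K$ ($V{\left(K,C \right)} = 5 + \frac{\left(-15\right) K}{3} = 5 - 5 K$)
$\left(V{\left(\frac{1}{D{\left(-4 \right)} + T},-36 \right)} - 841\right)^{2} = \left(\left(5 - \frac{5}{\left(-3 + \left(-4\right)^{2} - -16\right) - 22}\right) - 841\right)^{2} = \left(\left(5 - \frac{5}{\left(-3 + 16 + 16\right) - 22}\right) - 841\right)^{2} = \left(\left(5 - \frac{5}{29 - 22}\right) - 841\right)^{2} = \left(\left(5 - \frac{5}{7}\right) - 841\right)^{2} = \left(\frac{30}{7} - 841\right)^{2} = \left(- \frac{5857}{7}\right)^{2} = \frac{34304449}{49}$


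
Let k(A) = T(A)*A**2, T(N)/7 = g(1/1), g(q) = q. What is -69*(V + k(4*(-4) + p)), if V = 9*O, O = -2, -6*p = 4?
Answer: -398774/3 ≈ -1.3292e+5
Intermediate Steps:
p = -2/3 (p = -1/6*4 = -2/3 ≈ -0.66667)
T(N) = 7 (T(N) = 7/1 = 7*1 = 7)
V = -18 (V = 9*(-2) = -18)
k(A) = 7*A**2
-69*(V + k(4*(-4) + p)) = -69*(-18 + 7*(4*(-4) - 2/3)**2) = -69*(-18 + 7*(-16 - 2/3)**2) = -69*(-18 + 7*(-50/3)**2) = -69*(-18 + 7*(2500/9)) = -69*(-18 + 17500/9) = -69*17338/9 = -398774/3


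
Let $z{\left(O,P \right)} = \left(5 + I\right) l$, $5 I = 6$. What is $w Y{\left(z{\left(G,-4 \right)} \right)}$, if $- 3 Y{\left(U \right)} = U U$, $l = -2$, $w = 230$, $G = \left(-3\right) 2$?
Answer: $- \frac{176824}{15} \approx -11788.0$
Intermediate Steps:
$G = -6$
$I = \frac{6}{5}$ ($I = \frac{1}{5} \cdot 6 = \frac{6}{5} \approx 1.2$)
$z{\left(O,P \right)} = - \frac{62}{5}$ ($z{\left(O,P \right)} = \left(5 + \frac{6}{5}\right) \left(-2\right) = \frac{31}{5} \left(-2\right) = - \frac{62}{5}$)
$Y{\left(U \right)} = - \frac{U^{2}}{3}$ ($Y{\left(U \right)} = - \frac{U U}{3} = - \frac{U^{2}}{3}$)
$w Y{\left(z{\left(G,-4 \right)} \right)} = 230 \left(- \frac{\left(- \frac{62}{5}\right)^{2}}{3}\right) = 230 \left(\left(- \frac{1}{3}\right) \frac{3844}{25}\right) = 230 \left(- \frac{3844}{75}\right) = - \frac{176824}{15}$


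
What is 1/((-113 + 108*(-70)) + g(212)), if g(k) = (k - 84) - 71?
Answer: -1/7616 ≈ -0.00013130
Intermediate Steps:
g(k) = -155 + k (g(k) = (-84 + k) - 71 = -155 + k)
1/((-113 + 108*(-70)) + g(212)) = 1/((-113 + 108*(-70)) + (-155 + 212)) = 1/((-113 - 7560) + 57) = 1/(-7673 + 57) = 1/(-7616) = -1/7616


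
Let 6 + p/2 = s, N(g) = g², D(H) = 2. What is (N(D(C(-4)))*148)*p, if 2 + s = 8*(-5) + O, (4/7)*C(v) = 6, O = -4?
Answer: -61568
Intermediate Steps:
C(v) = 21/2 (C(v) = (7/4)*6 = 21/2)
s = -46 (s = -2 + (8*(-5) - 4) = -2 + (-40 - 4) = -2 - 44 = -46)
p = -104 (p = -12 + 2*(-46) = -12 - 92 = -104)
(N(D(C(-4)))*148)*p = (2²*148)*(-104) = (4*148)*(-104) = 592*(-104) = -61568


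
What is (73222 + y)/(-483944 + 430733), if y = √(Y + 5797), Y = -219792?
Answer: -73222/53211 - I*√213995/53211 ≈ -1.3761 - 0.0086936*I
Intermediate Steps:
y = I*√213995 (y = √(-219792 + 5797) = √(-213995) = I*√213995 ≈ 462.6*I)
(73222 + y)/(-483944 + 430733) = (73222 + I*√213995)/(-483944 + 430733) = (73222 + I*√213995)/(-53211) = (73222 + I*√213995)*(-1/53211) = -73222/53211 - I*√213995/53211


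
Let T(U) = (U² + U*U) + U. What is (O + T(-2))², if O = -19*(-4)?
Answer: 6724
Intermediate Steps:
T(U) = U + 2*U² (T(U) = (U² + U²) + U = 2*U² + U = U + 2*U²)
O = 76
(O + T(-2))² = (76 - 2*(1 + 2*(-2)))² = (76 - 2*(1 - 4))² = (76 - 2*(-3))² = (76 + 6)² = 82² = 6724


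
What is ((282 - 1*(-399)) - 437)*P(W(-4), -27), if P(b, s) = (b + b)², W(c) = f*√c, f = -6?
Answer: -140544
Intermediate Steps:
W(c) = -6*√c
P(b, s) = 4*b² (P(b, s) = (2*b)² = 4*b²)
((282 - 1*(-399)) - 437)*P(W(-4), -27) = ((282 - 1*(-399)) - 437)*(4*(-12*I)²) = ((282 + 399) - 437)*(4*(-12*I)²) = (681 - 437)*(4*(-12*I)²) = 244*(4*(-144)) = 244*(-576) = -140544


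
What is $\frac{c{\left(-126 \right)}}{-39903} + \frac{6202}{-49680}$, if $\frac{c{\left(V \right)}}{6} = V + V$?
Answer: $- \frac{28727041}{330396840} \approx -0.086947$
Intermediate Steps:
$c{\left(V \right)} = 12 V$ ($c{\left(V \right)} = 6 \left(V + V\right) = 6 \cdot 2 V = 12 V$)
$\frac{c{\left(-126 \right)}}{-39903} + \frac{6202}{-49680} = \frac{12 \left(-126\right)}{-39903} + \frac{6202}{-49680} = \left(-1512\right) \left(- \frac{1}{39903}\right) + 6202 \left(- \frac{1}{49680}\right) = \frac{504}{13301} - \frac{3101}{24840} = - \frac{28727041}{330396840}$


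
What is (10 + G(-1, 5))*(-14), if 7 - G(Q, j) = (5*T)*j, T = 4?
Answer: 1162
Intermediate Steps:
G(Q, j) = 7 - 20*j (G(Q, j) = 7 - 5*4*j = 7 - 20*j)
(10 + G(-1, 5))*(-14) = (10 + (7 - 20*5))*(-14) = (10 + (7 - 100))*(-14) = (10 - 93)*(-14) = -83*(-14) = 1162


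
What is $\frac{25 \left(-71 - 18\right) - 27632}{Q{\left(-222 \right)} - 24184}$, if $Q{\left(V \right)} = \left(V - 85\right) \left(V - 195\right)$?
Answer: $- \frac{29857}{103835} \approx -0.28754$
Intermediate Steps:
$Q{\left(V \right)} = \left(-195 + V\right) \left(-85 + V\right)$ ($Q{\left(V \right)} = \left(-85 + V\right) \left(-195 + V\right) = \left(-195 + V\right) \left(-85 + V\right)$)
$\frac{25 \left(-71 - 18\right) - 27632}{Q{\left(-222 \right)} - 24184} = \frac{25 \left(-71 - 18\right) - 27632}{\left(16575 + \left(-222\right)^{2} - -62160\right) - 24184} = \frac{25 \left(-89\right) - 27632}{\left(16575 + 49284 + 62160\right) - 24184} = \frac{-2225 - 27632}{128019 - 24184} = - \frac{29857}{103835}$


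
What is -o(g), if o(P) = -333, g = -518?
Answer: 333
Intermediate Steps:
-o(g) = -1*(-333) = 333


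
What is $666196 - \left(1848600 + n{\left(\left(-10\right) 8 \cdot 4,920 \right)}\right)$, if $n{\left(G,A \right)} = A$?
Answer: $-1183324$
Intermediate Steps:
$666196 - \left(1848600 + n{\left(\left(-10\right) 8 \cdot 4,920 \right)}\right) = 666196 - \left(1848600 + 920\right) = 666196 - 1849520 = -1183324$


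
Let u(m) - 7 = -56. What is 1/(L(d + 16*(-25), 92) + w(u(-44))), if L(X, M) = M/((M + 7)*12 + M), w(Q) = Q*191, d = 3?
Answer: -320/2994857 ≈ -0.00010685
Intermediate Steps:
u(m) = -49 (u(m) = 7 - 56 = -49)
w(Q) = 191*Q
L(X, M) = M/(84 + 13*M) (L(X, M) = M/((7 + M)*12 + M) = M/((84 + 12*M) + M) = M/(84 + 13*M))
1/(L(d + 16*(-25), 92) + w(u(-44))) = 1/(92/(84 + 13*92) + 191*(-49)) = 1/(92/(84 + 1196) - 9359) = 1/(92/1280 - 9359) = 1/(92*(1/1280) - 9359) = 1/(23/320 - 9359) = 1/(-2994857/320) = -320/2994857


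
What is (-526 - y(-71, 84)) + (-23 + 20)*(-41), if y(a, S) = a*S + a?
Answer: 5632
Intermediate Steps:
y(a, S) = a + S*a (y(a, S) = S*a + a = a + S*a)
(-526 - y(-71, 84)) + (-23 + 20)*(-41) = (-526 - (-71)*(1 + 84)) + (-23 + 20)*(-41) = (-526 - (-71)*85) - 3*(-41) = (-526 - 1*(-6035)) + 123 = (-526 + 6035) + 123 = 5509 + 123 = 5632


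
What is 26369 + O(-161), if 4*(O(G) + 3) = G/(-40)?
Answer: 4218721/160 ≈ 26367.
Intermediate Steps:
O(G) = -3 - G/160 (O(G) = -3 + (G/(-40))/4 = -3 + (G*(-1/40))/4 = -3 + (-G/40)/4 = -3 - G/160)
26369 + O(-161) = 26369 + (-3 - 1/160*(-161)) = 26369 + (-3 + 161/160) = 26369 - 319/160 = 4218721/160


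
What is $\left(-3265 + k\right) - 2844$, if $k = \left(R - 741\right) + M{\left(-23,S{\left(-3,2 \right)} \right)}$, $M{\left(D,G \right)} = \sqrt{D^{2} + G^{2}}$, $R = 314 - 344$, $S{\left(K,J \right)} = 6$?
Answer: $-6880 + \sqrt{565} \approx -6856.2$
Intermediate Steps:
$R = -30$
$k = -771 + \sqrt{565}$ ($k = \left(-30 - 741\right) + \sqrt{\left(-23\right)^{2} + 6^{2}} = -771 + \sqrt{529 + 36} = -771 + \sqrt{565} \approx -747.23$)
$\left(-3265 + k\right) - 2844 = \left(-3265 - \left(771 - \sqrt{565}\right)\right) - 2844 = \left(-4036 + \sqrt{565}\right) - 2844 = -6880 + \sqrt{565}$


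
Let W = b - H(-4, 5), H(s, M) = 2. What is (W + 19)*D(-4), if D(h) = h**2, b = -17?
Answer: 0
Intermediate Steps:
W = -19 (W = -17 - 1*2 = -17 - 2 = -19)
(W + 19)*D(-4) = (-19 + 19)*(-4)**2 = 0*16 = 0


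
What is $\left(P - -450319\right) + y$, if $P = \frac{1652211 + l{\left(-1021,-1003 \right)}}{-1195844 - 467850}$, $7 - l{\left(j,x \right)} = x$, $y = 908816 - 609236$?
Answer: $\frac{1247600813685}{1663694} \approx 7.499 \cdot 10^{5}$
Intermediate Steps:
$y = 299580$ ($y = 908816 - 609236 = 299580$)
$l{\left(j,x \right)} = 7 - x$
$P = - \frac{1653221}{1663694}$ ($P = \frac{1652211 + \left(7 - -1003\right)}{-1195844 - 467850} = \frac{1652211 + \left(7 + 1003\right)}{-1663694} = \left(1652211 + 1010\right) \left(- \frac{1}{1663694}\right) = 1653221 \left(- \frac{1}{1663694}\right) = - \frac{1653221}{1663694} \approx -0.9937$)
$\left(P - -450319\right) + y = \left(- \frac{1653221}{1663694} - -450319\right) + 299580 = \left(- \frac{1653221}{1663694} + 450319\right) + 299580 = \frac{749191365165}{1663694} + 299580 = \frac{1247600813685}{1663694}$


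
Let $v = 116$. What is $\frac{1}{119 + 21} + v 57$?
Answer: $\frac{925681}{140} \approx 6612.0$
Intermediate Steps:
$\frac{1}{119 + 21} + v 57 = \frac{1}{119 + 21} + 116 \cdot 57 = \frac{1}{140} + 6612 = \frac{925681}{140}$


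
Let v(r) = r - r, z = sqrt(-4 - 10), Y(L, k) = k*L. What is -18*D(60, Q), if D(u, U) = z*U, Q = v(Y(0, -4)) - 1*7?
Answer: 126*I*sqrt(14) ≈ 471.45*I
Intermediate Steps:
Y(L, k) = L*k
z = I*sqrt(14) (z = sqrt(-14) = I*sqrt(14) ≈ 3.7417*I)
v(r) = 0
Q = -7 (Q = 0 - 1*7 = 0 - 7 = -7)
D(u, U) = I*U*sqrt(14) (D(u, U) = (I*sqrt(14))*U = I*U*sqrt(14))
-18*D(60, Q) = -18*I*(-7)*sqrt(14) = -(-126)*I*sqrt(14) = 126*I*sqrt(14)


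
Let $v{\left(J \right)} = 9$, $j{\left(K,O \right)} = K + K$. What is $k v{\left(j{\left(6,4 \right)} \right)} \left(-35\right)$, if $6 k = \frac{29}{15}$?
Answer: $- \frac{203}{2} \approx -101.5$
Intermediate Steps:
$j{\left(K,O \right)} = 2 K$
$k = \frac{29}{90}$ ($k = \frac{29 \cdot \frac{1}{15}}{6} = \frac{1}{6} \cdot \frac{29}{15} = \frac{29}{90} \approx 0.32222$)
$k v{\left(j{\left(6,4 \right)} \right)} \left(-35\right) = \frac{29}{90} \cdot 9 \left(-35\right) = \frac{29}{10} \left(-35\right) = - \frac{203}{2}$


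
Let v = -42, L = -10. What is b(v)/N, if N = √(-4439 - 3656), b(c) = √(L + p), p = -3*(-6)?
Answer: -2*I*√16190/8095 ≈ -0.031437*I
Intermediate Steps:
p = 18
b(c) = 2*√2 (b(c) = √(-10 + 18) = √8 = 2*√2)
N = I*√8095 (N = √(-8095) = I*√8095 ≈ 89.972*I)
b(v)/N = (2*√2)/((I*√8095)) = (2*√2)*(-I*√8095/8095) = -2*I*√16190/8095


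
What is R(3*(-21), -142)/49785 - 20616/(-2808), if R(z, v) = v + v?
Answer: 14244029/1941615 ≈ 7.3362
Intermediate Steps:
R(z, v) = 2*v
R(3*(-21), -142)/49785 - 20616/(-2808) = (2*(-142))/49785 - 20616/(-2808) = -284*1/49785 - 20616*(-1/2808) = -284/49785 + 859/117 = 14244029/1941615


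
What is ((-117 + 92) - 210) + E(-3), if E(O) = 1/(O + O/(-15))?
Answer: -3295/14 ≈ -235.36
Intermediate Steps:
E(O) = 15/(14*O) (E(O) = 1/(O + O*(-1/15)) = 1/(O - O/15) = 1/(14*O/15) = 15/(14*O))
((-117 + 92) - 210) + E(-3) = ((-117 + 92) - 210) + (15/14)/(-3) = (-25 - 210) + (15/14)*(-⅓) = -235 - 5/14 = -3295/14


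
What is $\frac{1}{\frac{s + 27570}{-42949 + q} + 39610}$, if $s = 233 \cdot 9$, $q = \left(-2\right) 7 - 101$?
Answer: $\frac{43064}{1705735373} \approx 2.5247 \cdot 10^{-5}$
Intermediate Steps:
$q = -115$ ($q = -14 - 101 = -115$)
$s = 2097$
$\frac{1}{\frac{s + 27570}{-42949 + q} + 39610} = \frac{1}{\frac{2097 + 27570}{-42949 - 115} + 39610} = \frac{1}{\frac{29667}{-43064} + 39610} = \frac{1}{29667 \left(- \frac{1}{43064}\right) + 39610} = \frac{1}{- \frac{29667}{43064} + 39610} = \frac{1}{\frac{1705735373}{43064}} = \frac{43064}{1705735373}$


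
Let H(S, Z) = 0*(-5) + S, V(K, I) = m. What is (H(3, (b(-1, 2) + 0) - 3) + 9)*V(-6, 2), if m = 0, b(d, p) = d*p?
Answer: 0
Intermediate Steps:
V(K, I) = 0
H(S, Z) = S (H(S, Z) = 0 + S = S)
(H(3, (b(-1, 2) + 0) - 3) + 9)*V(-6, 2) = (3 + 9)*0 = 12*0 = 0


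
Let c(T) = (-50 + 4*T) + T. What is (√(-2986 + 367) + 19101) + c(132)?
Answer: 19711 + 3*I*√291 ≈ 19711.0 + 51.176*I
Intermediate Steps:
c(T) = -50 + 5*T
(√(-2986 + 367) + 19101) + c(132) = (√(-2986 + 367) + 19101) + (-50 + 5*132) = (√(-2619) + 19101) + (-50 + 660) = (3*I*√291 + 19101) + 610 = (19101 + 3*I*√291) + 610 = 19711 + 3*I*√291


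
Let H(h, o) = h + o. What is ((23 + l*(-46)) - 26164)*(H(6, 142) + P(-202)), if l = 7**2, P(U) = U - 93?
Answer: 4174065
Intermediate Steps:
P(U) = -93 + U
l = 49
((23 + l*(-46)) - 26164)*(H(6, 142) + P(-202)) = ((23 + 49*(-46)) - 26164)*((6 + 142) + (-93 - 202)) = ((23 - 2254) - 26164)*(148 - 295) = (-2231 - 26164)*(-147) = -28395*(-147) = 4174065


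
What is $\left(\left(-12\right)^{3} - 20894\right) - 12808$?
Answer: $-35430$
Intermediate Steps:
$\left(\left(-12\right)^{3} - 20894\right) - 12808 = \left(-1728 - 20894\right) - 12808 = -22622 - 12808 = -35430$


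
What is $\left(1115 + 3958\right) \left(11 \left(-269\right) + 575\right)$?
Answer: $-12094032$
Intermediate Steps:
$\left(1115 + 3958\right) \left(11 \left(-269\right) + 575\right) = 5073 \left(-2959 + 575\right) = 5073 \left(-2384\right) = -12094032$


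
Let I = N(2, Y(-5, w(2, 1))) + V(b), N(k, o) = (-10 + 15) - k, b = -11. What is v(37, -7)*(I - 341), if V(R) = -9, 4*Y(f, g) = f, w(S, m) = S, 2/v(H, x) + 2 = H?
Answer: -694/35 ≈ -19.829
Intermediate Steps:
v(H, x) = 2/(-2 + H)
Y(f, g) = f/4
N(k, o) = 5 - k
I = -6 (I = (5 - 1*2) - 9 = (5 - 2) - 9 = 3 - 9 = -6)
v(37, -7)*(I - 341) = (2/(-2 + 37))*(-6 - 341) = (2/35)*(-347) = -694/35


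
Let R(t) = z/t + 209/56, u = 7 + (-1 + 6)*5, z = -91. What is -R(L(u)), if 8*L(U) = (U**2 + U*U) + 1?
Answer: -387473/114744 ≈ -3.3768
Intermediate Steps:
u = 32 (u = 7 + 5*5 = 7 + 25 = 32)
L(U) = 1/8 + U**2/4 (L(U) = ((U**2 + U*U) + 1)/8 = ((U**2 + U**2) + 1)/8 = (2*U**2 + 1)/8 = (1 + 2*U**2)/8 = 1/8 + U**2/4)
R(t) = 209/56 - 91/t (R(t) = -91/t + 209/56 = 209/56 - 91/t)
-R(L(u)) = -(209/56 - 91/(1/8 + (1/4)*32**2)) = -(209/56 - 91/(1/8 + (1/4)*1024)) = -(209/56 - 91/(1/8 + 256)) = -(209/56 - 91/2049/8) = -(209/56 - 91*8/2049) = -(209/56 - 728/2049) = -1*387473/114744 = -387473/114744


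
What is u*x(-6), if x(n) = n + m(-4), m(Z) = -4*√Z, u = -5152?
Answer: 30912 + 41216*I ≈ 30912.0 + 41216.0*I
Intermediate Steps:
x(n) = n - 8*I
u*x(-6) = -5152*(-6 - 8*I) = 30912 + 41216*I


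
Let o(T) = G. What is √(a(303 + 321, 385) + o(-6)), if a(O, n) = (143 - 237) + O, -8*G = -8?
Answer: 3*√59 ≈ 23.043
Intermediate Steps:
G = 1 (G = -⅛*(-8) = 1)
a(O, n) = -94 + O
o(T) = 1
√(a(303 + 321, 385) + o(-6)) = √((-94 + (303 + 321)) + 1) = √((-94 + 624) + 1) = √(530 + 1) = √531 = 3*√59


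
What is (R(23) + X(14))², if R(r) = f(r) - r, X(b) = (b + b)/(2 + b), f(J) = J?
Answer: 49/16 ≈ 3.0625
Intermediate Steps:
X(b) = 2*b/(2 + b) (X(b) = (2*b)/(2 + b) = 2*b/(2 + b))
R(r) = 0 (R(r) = r - r = 0)
(R(23) + X(14))² = (0 + 2*14/(2 + 14))² = (0 + 2*14/16)² = (0 + 2*14*(1/16))² = (0 + 7/4)² = (7/4)² = 49/16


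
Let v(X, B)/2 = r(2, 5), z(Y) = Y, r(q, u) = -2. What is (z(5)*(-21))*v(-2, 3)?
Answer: 420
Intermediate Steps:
v(X, B) = -4 (v(X, B) = 2*(-2) = -4)
(z(5)*(-21))*v(-2, 3) = (5*(-21))*(-4) = -105*(-4) = 420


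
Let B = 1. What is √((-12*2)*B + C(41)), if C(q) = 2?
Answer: I*√22 ≈ 4.6904*I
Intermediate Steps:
√((-12*2)*B + C(41)) = √(-12*2*1 + 2) = √(-24*1 + 2) = √(-24 + 2) = √(-22) = I*√22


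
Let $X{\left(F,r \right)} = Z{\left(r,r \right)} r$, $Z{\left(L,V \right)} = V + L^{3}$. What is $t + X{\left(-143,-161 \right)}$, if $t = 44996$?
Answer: $671969158$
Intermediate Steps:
$X{\left(F,r \right)} = r \left(r + r^{3}\right)$ ($X{\left(F,r \right)} = \left(r + r^{3}\right) r = r \left(r + r^{3}\right)$)
$t + X{\left(-143,-161 \right)} = 44996 + \left(\left(-161\right)^{2} + \left(-161\right)^{4}\right) = 44996 + \left(25921 + 671898241\right) = 44996 + 671924162 = 671969158$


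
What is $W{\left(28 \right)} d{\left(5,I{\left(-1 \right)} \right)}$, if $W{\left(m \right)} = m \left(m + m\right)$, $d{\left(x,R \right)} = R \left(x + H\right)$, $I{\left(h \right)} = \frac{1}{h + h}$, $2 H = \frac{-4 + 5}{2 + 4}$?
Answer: $- \frac{11956}{3} \approx -3985.3$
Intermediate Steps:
$H = \frac{1}{12}$ ($H = \frac{\left(-4 + 5\right) \frac{1}{2 + 4}}{2} = \frac{1 \cdot \frac{1}{6}}{2} = \frac{1}{2} \cdot \frac{1}{6} = \frac{1}{12} \approx 0.083333$)
$I{\left(h \right)} = \frac{1}{2 h}$
$d{\left(x,R \right)} = R \left(\frac{1}{12} + x\right)$ ($d{\left(x,R \right)} = R \left(x + \frac{1}{12}\right) = R \left(\frac{1}{12} + x\right)$)
$W{\left(m \right)} = 2 m^{2}$ ($W{\left(m \right)} = m 2 m = 2 m^{2}$)
$W{\left(28 \right)} d{\left(5,I{\left(-1 \right)} \right)} = 2 \cdot 28^{2} \frac{1}{2 \left(-1\right)} \left(\frac{1}{12} + 5\right) = 2 \cdot 784 \cdot \frac{1}{2} \left(-1\right) \frac{61}{12} = 1568 \left(\left(- \frac{1}{2}\right) \frac{61}{12}\right) = 1568 \left(- \frac{61}{24}\right) = - \frac{11956}{3}$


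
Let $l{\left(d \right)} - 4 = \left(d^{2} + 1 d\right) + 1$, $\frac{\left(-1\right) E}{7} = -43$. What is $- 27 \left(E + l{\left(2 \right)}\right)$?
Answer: $-8424$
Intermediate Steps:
$E = 301$ ($E = \left(-7\right) \left(-43\right) = 301$)
$l{\left(d \right)} = 5 + d + d^{2}$ ($l{\left(d \right)} = 4 + \left(\left(d^{2} + 1 d\right) + 1\right) = 4 + \left(\left(d^{2} + d\right) + 1\right) = 4 + \left(\left(d + d^{2}\right) + 1\right) = 4 + \left(1 + d + d^{2}\right) = 5 + d + d^{2}$)
$- 27 \left(E + l{\left(2 \right)}\right) = - 27 \left(301 + \left(5 + 2 + 2^{2}\right)\right) = - 27 \left(301 + \left(5 + 2 + 4\right)\right) = - 27 \left(301 + 11\right) = \left(-27\right) 312 = -8424$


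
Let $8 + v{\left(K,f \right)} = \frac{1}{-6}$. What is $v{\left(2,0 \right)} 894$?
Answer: $-7301$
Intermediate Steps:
$v{\left(K,f \right)} = - \frac{49}{6}$ ($v{\left(K,f \right)} = -8 + \frac{1}{-6} = -8 - \frac{1}{6} = - \frac{49}{6}$)
$v{\left(2,0 \right)} 894 = \left(- \frac{49}{6}\right) 894 = -7301$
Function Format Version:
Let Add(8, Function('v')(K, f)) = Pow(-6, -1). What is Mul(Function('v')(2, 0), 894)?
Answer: -7301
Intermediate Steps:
Function('v')(K, f) = Rational(-49, 6) (Function('v')(K, f) = Add(-8, Pow(-6, -1)) = Add(-8, Rational(-1, 6)) = Rational(-49, 6))
Mul(Function('v')(2, 0), 894) = Mul(Rational(-49, 6), 894) = -7301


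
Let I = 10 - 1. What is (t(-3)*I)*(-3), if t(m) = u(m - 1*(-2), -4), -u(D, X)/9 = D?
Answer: -243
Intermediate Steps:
u(D, X) = -9*D
I = 9
t(m) = -18 - 9*m (t(m) = -9*(m - 1*(-2)) = -9*(m + 2) = -9*(2 + m) = -18 - 9*m)
(t(-3)*I)*(-3) = ((-18 - 9*(-3))*9)*(-3) = ((-18 + 27)*9)*(-3) = (9*9)*(-3) = 81*(-3) = -243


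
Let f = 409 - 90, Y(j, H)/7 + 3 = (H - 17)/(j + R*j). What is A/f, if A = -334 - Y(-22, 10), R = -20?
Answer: -130785/133342 ≈ -0.98082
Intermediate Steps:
Y(j, H) = -21 - 7*(-17 + H)/(19*j) (Y(j, H) = -21 + 7*((H - 17)/(j - 20*j)) = -21 + 7*((-17 + H)/((-19*j))) = -21 + 7*((-17 + H)*(-1/(19*j))) = -21 + 7*(-(-17 + H)/(19*j)) = -21 - 7*(-17 + H)/(19*j))
A = -130785/418 (A = -334 - 7*(17 - 1*10 - 57*(-22))/(19*(-22)) = -334 - 7*(-1)*(17 - 10 + 1254)/(19*22) = -334 - 7*(-1)*1261/(19*22) = -334 - 1*(-8827/418) = -334 + 8827/418 = -130785/418 ≈ -312.88)
f = 319
A/f = -130785/418/319 = -130785/418*1/319 = -130785/133342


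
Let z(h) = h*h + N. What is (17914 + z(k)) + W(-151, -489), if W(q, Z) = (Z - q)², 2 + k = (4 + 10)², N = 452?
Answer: 170246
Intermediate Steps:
k = 194 (k = -2 + (4 + 10)² = -2 + 14² = -2 + 196 = 194)
z(h) = 452 + h² (z(h) = h*h + 452 = h² + 452 = 452 + h²)
(17914 + z(k)) + W(-151, -489) = (17914 + (452 + 194²)) + (-489 - 1*(-151))² = (17914 + (452 + 37636)) + (-489 + 151)² = (17914 + 38088) + (-338)² = 56002 + 114244 = 170246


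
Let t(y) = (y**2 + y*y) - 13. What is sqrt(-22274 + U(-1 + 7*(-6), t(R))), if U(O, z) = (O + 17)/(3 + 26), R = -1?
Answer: 2*I*sqrt(4683297)/29 ≈ 149.25*I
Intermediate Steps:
t(y) = -13 + 2*y**2 (t(y) = (y**2 + y**2) - 13 = 2*y**2 - 13 = -13 + 2*y**2)
U(O, z) = 17/29 + O/29 (U(O, z) = (17 + O)/29 = (17 + O)*(1/29) = 17/29 + O/29)
sqrt(-22274 + U(-1 + 7*(-6), t(R))) = sqrt(-22274 + (17/29 + (-1 + 7*(-6))/29)) = sqrt(-22274 + (17/29 + (-1 - 42)/29)) = sqrt(-22274 + (17/29 + (1/29)*(-43))) = sqrt(-22274 + (17/29 - 43/29)) = sqrt(-22274 - 26/29) = sqrt(-645972/29) = 2*I*sqrt(4683297)/29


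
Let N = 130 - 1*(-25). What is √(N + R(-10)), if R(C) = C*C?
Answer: √255 ≈ 15.969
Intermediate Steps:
R(C) = C²
N = 155 (N = 130 + 25 = 155)
√(N + R(-10)) = √(155 + (-10)²) = √(155 + 100) = √255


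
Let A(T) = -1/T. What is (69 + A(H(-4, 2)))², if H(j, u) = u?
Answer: 18769/4 ≈ 4692.3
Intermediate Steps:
(69 + A(H(-4, 2)))² = (69 - 1/2)² = (69 - 1*½)² = (69 - ½)² = (137/2)² = 18769/4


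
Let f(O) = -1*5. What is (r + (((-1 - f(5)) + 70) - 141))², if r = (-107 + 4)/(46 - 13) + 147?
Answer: 6436369/1089 ≈ 5910.3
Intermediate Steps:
f(O) = -5
r = 4748/33 (r = -103/33 + 147 = 4748/33 ≈ 143.88)
(r + (((-1 - f(5)) + 70) - 141))² = (4748/33 + (((-1 - 1*(-5)) + 70) - 141))² = (4748/33 + (((-1 + 5) + 70) - 141))² = (4748/33 + ((4 + 70) - 141))² = (4748/33 + (74 - 141))² = (4748/33 - 67)² = (2537/33)² = 6436369/1089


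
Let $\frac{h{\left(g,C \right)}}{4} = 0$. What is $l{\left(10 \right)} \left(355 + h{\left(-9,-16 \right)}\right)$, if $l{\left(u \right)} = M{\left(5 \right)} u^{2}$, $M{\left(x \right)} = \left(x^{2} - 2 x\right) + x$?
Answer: $710000$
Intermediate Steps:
$h{\left(g,C \right)} = 0$ ($h{\left(g,C \right)} = 4 \cdot 0 = 0$)
$M{\left(x \right)} = x^{2} - x$
$l{\left(u \right)} = 20 u^{2}$ ($l{\left(u \right)} = 5 \left(-1 + 5\right) u^{2} = 5 \cdot 4 u^{2} = 20 u^{2}$)
$l{\left(10 \right)} \left(355 + h{\left(-9,-16 \right)}\right) = 20 \cdot 10^{2} \left(355 + 0\right) = 20 \cdot 100 \cdot 355 = 2000 \cdot 355 = 710000$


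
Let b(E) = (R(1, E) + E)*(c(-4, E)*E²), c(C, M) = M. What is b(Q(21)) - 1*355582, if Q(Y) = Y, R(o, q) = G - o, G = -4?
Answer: -207406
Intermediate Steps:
R(o, q) = -4 - o
b(E) = E³*(-5 + E) (b(E) = ((-4 - 1*1) + E)*(E*E²) = ((-4 - 1) + E)*E³ = (-5 + E)*E³ = E³*(-5 + E))
b(Q(21)) - 1*355582 = 21³*(-5 + 21) - 1*355582 = 9261*16 - 355582 = 148176 - 355582 = -207406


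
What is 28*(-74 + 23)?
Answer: -1428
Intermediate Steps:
28*(-74 + 23) = 28*(-51) = -1428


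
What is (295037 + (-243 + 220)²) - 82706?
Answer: 212860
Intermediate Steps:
(295037 + (-243 + 220)²) - 82706 = (295037 + (-23)²) - 82706 = (295037 + 529) - 82706 = 295566 - 82706 = 212860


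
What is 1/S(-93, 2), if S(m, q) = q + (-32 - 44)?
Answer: -1/74 ≈ -0.013514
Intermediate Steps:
S(m, q) = -76 + q (S(m, q) = q - 76 = -76 + q)
1/S(-93, 2) = 1/(-76 + 2) = 1/(-74) = -1/74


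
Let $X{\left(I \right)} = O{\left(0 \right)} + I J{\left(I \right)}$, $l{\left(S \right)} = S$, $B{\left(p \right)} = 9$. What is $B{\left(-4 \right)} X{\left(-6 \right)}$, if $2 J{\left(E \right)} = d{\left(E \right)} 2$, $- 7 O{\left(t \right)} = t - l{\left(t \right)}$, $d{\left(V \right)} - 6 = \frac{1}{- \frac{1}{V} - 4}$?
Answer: $- \frac{7128}{23} \approx -309.91$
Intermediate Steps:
$d{\left(V \right)} = 6 + \frac{1}{-4 - \frac{1}{V}}$ ($d{\left(V \right)} = 6 + \frac{1}{- \frac{1}{V} - 4} = 6 + \frac{1}{-4 - \frac{1}{V}}$)
$O{\left(t \right)} = 0$ ($O{\left(t \right)} = - \frac{t - t}{7} = \left(- \frac{1}{7}\right) 0 = 0$)
$J{\left(E \right)} = \frac{6 + 23 E}{1 + 4 E}$ ($J{\left(E \right)} = \frac{\frac{6 + 23 E}{1 + 4 E} 2}{2} = \frac{2 \frac{1}{1 + 4 E} \left(6 + 23 E\right)}{2} = \frac{6 + 23 E}{1 + 4 E}$)
$X{\left(I \right)} = \frac{I \left(6 + 23 I\right)}{1 + 4 I}$ ($X{\left(I \right)} = 0 + I \frac{6 + 23 I}{1 + 4 I} = 0 + \frac{I \left(6 + 23 I\right)}{1 + 4 I} = \frac{I \left(6 + 23 I\right)}{1 + 4 I}$)
$B{\left(-4 \right)} X{\left(-6 \right)} = 9 \left(- \frac{6 \left(6 + 23 \left(-6\right)\right)}{1 + 4 \left(-6\right)}\right) = 9 \left(- \frac{6 \left(6 - 138\right)}{1 - 24}\right) = 9 \left(\left(-6\right) \frac{1}{-23} \left(-132\right)\right) = 9 \left(\left(-6\right) \left(- \frac{1}{23}\right) \left(-132\right)\right) = 9 \left(- \frac{792}{23}\right) = - \frac{7128}{23}$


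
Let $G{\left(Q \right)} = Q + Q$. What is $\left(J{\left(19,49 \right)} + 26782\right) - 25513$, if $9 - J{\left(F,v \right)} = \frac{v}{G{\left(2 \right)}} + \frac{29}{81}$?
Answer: $\frac{409987}{324} \approx 1265.4$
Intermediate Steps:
$G{\left(Q \right)} = 2 Q$
$J{\left(F,v \right)} = \frac{700}{81} - \frac{v}{4}$ ($J{\left(F,v \right)} = 9 - \left(\frac{v}{2 \cdot 2} + \frac{29}{81}\right) = 9 - \left(\frac{v}{4} + 29 \cdot \frac{1}{81}\right) = 9 - \left(v \frac{1}{4} + \frac{29}{81}\right) = 9 - \left(\frac{v}{4} + \frac{29}{81}\right) = 9 - \left(\frac{29}{81} + \frac{v}{4}\right) = \frac{700}{81} - \frac{v}{4}$)
$\left(J{\left(19,49 \right)} + 26782\right) - 25513 = \left(\left(\frac{700}{81} - \frac{49}{4}\right) + 26782\right) - 25513 = \left(- \frac{1169}{324} + 26782\right) - 25513 = \frac{8676199}{324} - 25513 = \frac{409987}{324}$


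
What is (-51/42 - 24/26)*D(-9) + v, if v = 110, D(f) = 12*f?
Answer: 31016/91 ≈ 340.83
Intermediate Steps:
(-51/42 - 24/26)*D(-9) + v = (-51/42 - 24/26)*(12*(-9)) + 110 = (-51*1/42 - 24*1/26)*(-108) + 110 = (-17/14 - 12/13)*(-108) + 110 = -389/182*(-108) + 110 = 21006/91 + 110 = 31016/91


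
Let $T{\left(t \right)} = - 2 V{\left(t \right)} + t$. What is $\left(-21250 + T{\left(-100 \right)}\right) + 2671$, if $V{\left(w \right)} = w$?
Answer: $-18479$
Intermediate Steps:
$T{\left(t \right)} = - t$ ($T{\left(t \right)} = - 2 t + t = - t$)
$\left(-21250 + T{\left(-100 \right)}\right) + 2671 = \left(-21250 - -100\right) + 2671 = \left(-21250 + 100\right) + 2671 = -21150 + 2671 = -18479$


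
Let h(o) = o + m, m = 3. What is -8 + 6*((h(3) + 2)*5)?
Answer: 232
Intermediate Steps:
h(o) = 3 + o (h(o) = o + 3 = 3 + o)
-8 + 6*((h(3) + 2)*5) = -8 + 6*(((3 + 3) + 2)*5) = -8 + 6*((6 + 2)*5) = -8 + 6*(8*5) = -8 + 6*40 = -8 + 240 = 232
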